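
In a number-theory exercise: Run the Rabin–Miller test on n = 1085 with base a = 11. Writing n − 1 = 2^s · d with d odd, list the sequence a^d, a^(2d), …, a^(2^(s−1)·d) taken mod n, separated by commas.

n − 1 = 1084 = 2^2 · 271, so s = 2 and d = 271.
x_0 = 11^271 mod 1085 = 11.
x_1 = 11^2 mod 1085 = 121.

11, 121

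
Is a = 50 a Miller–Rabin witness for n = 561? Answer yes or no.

no

n − 1 = 560 = 2^4 · 35, so s = 4 and d = 35.
x_0 = 50^35 mod 561 = 560.
x_0 = 560 ≡ −1, so 50 is not a witness.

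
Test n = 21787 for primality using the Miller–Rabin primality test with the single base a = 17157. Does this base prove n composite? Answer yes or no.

n − 1 = 21786 = 2^1 · 10893, so s = 1 and d = 10893.
Repeated squaring mod 21787: 17157^1 ≡ 17157, 17157^2 ≡ 20279, 17157^4 ≡ 8216, 17157^8 ≡ 6530, 17157^16 ≡ 3741, 17157^32 ≡ 7827, 17157^64 ≡ 18672, 17157^128 ≡ 8010, 17157^256 ≡ 19172, 17157^512 ≡ 18894, 17157^1024 ≡ 3241, 17157^2048 ≡ 2747, 17157^4096 ≡ 7707, 17157^8192 ≡ 6487.
10893 = 8192 + 2048 + 512 + 128 + 8 + 4 + 1, so 17157^10893 ≡ 6487·2747·18894·8010·6530·8216·17157 ≡ 21786 (mod 21787).
x_0 = 17157^10893 mod 21787 = 21786.
x_0 = 21786 ≡ −1, so 17157 is not a witness.

no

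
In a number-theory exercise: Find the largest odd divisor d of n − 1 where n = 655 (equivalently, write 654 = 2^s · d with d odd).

327

Halving: 654 → 327; 327 is odd.
So 654 = 2^1 · 327.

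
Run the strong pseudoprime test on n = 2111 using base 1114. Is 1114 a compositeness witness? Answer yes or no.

n − 1 = 2110 = 2^1 · 1055, so s = 1 and d = 1055.
Repeated squaring mod 2111: 1114^1 ≡ 1114, 1114^2 ≡ 1839, 1114^4 ≡ 99, 1114^8 ≡ 1357, 1114^16 ≡ 657, 1114^32 ≡ 1005, 1114^64 ≡ 967, 1114^128 ≡ 2027, 1114^256 ≡ 723, 1114^512 ≡ 1312, 1114^1024 ≡ 879.
1055 = 1024 + 16 + 8 + 4 + 2 + 1, so 1114^1055 ≡ 879·657·1357·99·1839·1114 ≡ 2110 (mod 2111).
x_0 = 1114^1055 mod 2111 = 2110.
x_0 = 2110 ≡ −1, so 1114 is not a witness.

no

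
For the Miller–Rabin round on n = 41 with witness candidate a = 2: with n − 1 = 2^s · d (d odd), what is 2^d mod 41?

n − 1 = 40 = 2^3 · 5, so s = 3 and d = 5.
Repeated squaring mod 41: 2^1 ≡ 2, 2^2 ≡ 4, 2^4 ≡ 16.
5 = 4 + 1, so 2^5 ≡ 16·2 ≡ 32 (mod 41).

32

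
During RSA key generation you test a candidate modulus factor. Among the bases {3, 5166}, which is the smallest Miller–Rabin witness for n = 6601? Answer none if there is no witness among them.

n − 1 = 6600 = 2^3 · 825, so s = 3 and d = 825.
Base 3: x_0 = 3^825 mod 6601 = 3037. x_0 is neither 1 nor 6600, so continue squaring. x_1 = 3037^2 mod 6601 = 1772. x_2 = 1772^2 mod 6601 = 4509. Reached i = s−1 = 2 without hitting −1: 3 is a Miller–Rabin witness and 6601 is composite.
Base 5166: x_0 = 5166^825 mod 6601 = 574. x_0 is neither 1 nor 6600, so continue squaring. x_1 = 574^2 mod 6601 = 6027. x_2 = 6027^2 mod 6601 = 6027. Reached i = s−1 = 2 without hitting −1: 5166 is a Miller–Rabin witness and 6601 is composite.
The smallest witness among the given bases is 3.

3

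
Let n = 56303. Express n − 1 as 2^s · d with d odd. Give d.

28151

Halving: 56302 → 28151; 28151 is odd.
So 56302 = 2^1 · 28151.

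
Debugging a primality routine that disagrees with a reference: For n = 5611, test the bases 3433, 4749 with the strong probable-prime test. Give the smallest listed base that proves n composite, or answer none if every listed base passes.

n − 1 = 5610 = 2^1 · 2805, so s = 1 and d = 2805.
Base 3433: x_0 = 3433^2805 mod 5611 = 743. x_0 ∉ {1, 5610} and s = 1, so 3433 is a Miller–Rabin witness and 5611 is composite.
Base 4749: x_0 = 4749^2805 mod 5611 = 1580. x_0 ∉ {1, 5610} and s = 1, so 4749 is a Miller–Rabin witness and 5611 is composite.
The smallest witness among the given bases is 3433.

3433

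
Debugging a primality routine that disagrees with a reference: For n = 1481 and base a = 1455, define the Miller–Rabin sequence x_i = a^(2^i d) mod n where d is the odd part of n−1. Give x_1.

n − 1 = 1480 = 2^3 · 185, so s = 3 and d = 185.
x_0 = 1455^185 mod 1481 = 1.
x_1 = 1^2 mod 1481 = 1.

1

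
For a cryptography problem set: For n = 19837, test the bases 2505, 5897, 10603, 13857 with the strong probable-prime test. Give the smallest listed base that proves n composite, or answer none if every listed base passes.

n − 1 = 19836 = 2^2 · 4959, so s = 2 and d = 4959.
Base 2505: x_0 = 2505^4959 mod 19837 = 7930. x_0 is neither 1 nor 19836, so continue squaring. x_1 = 7930^2 mod 19837 = 1610. Reached i = s−1 = 1 without hitting −1: 2505 is a Miller–Rabin witness and 19837 is composite.
Base 5897: x_0 = 5897^4959 mod 19837 = 16626. x_0 is neither 1 nor 19836, so continue squaring. x_1 = 16626^2 mod 19837 = 15118. Reached i = s−1 = 1 without hitting −1: 5897 is a Miller–Rabin witness and 19837 is composite.
Base 10603: x_0 = 10603^4959 mod 19837 = 17580. x_0 is neither 1 nor 19836, so continue squaring. x_1 = 17580^2 mod 19837 = 15777. Reached i = s−1 = 1 without hitting −1: 10603 is a Miller–Rabin witness and 19837 is composite.
Base 13857: x_0 = 13857^4959 mod 19837 = 3792. x_0 is neither 1 nor 19836, so continue squaring. x_1 = 3792^2 mod 19837 = 17276. Reached i = s−1 = 1 without hitting −1: 13857 is a Miller–Rabin witness and 19837 is composite.
The smallest witness among the given bases is 2505.

2505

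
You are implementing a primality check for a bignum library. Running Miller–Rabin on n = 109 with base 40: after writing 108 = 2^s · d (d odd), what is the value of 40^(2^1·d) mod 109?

108

n − 1 = 108 = 2^2 · 27, so s = 2 and d = 27.
x_0 = 40^27 mod 109 = 76.
x_1 = 76^2 mod 109 = 108.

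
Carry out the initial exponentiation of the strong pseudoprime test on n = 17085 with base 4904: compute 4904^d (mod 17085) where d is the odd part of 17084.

14669

n − 1 = 17084 = 2^2 · 4271, so s = 2 and d = 4271.
4904^4271 mod 17085 = 14669.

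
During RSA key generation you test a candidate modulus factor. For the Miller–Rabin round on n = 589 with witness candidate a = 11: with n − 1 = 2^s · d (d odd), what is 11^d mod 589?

n − 1 = 588 = 2^2 · 147, so s = 2 and d = 147.
Repeated squaring mod 589: 11^1 ≡ 11, 11^2 ≡ 121, 11^4 ≡ 505, 11^8 ≡ 577, 11^16 ≡ 144, 11^32 ≡ 121, 11^64 ≡ 505, 11^128 ≡ 577.
147 = 128 + 16 + 2 + 1, so 11^147 ≡ 577·144·121·11 ≡ 77 (mod 589).

77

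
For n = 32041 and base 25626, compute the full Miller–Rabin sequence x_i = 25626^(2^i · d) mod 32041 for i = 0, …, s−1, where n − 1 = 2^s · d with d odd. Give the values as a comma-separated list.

n − 1 = 32040 = 2^3 · 4005, so s = 3 and d = 4005.
x_0 = 25626^4005 mod 32041 = 1433.
x_1 = 1433^2 mod 32041 = 2865.
x_2 = 2865^2 mod 32041 = 5729.

1433, 2865, 5729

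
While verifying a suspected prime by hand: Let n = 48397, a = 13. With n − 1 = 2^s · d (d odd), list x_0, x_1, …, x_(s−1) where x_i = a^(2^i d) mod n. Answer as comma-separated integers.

n − 1 = 48396 = 2^2 · 12099, so s = 2 and d = 12099.
x_0 = 13^12099 mod 48397 = 43648.
x_1 = 43648^2 mod 48397 = 48396.

43648, 48396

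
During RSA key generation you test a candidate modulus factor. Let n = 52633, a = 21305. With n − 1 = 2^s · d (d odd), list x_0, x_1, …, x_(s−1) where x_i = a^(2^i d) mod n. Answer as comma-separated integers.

25852, 44703, 41098

n − 1 = 52632 = 2^3 · 6579, so s = 3 and d = 6579.
x_0 = 21305^6579 mod 52633 = 25852.
x_1 = 25852^2 mod 52633 = 44703.
x_2 = 44703^2 mod 52633 = 41098.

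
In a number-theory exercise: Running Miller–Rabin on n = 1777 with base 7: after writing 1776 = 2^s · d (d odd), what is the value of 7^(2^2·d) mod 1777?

775

n − 1 = 1776 = 2^4 · 111, so s = 4 and d = 111.
x_0 = 7^111 mod 1777 = 1016.
x_1 = 1016^2 mod 1777 = 1596.
x_2 = 1596^2 mod 1777 = 775.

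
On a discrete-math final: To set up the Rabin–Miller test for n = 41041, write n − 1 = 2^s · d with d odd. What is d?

2565

Halving: 41040 → 20520 → 10260 → 5130 → 2565; 2565 is odd.
So 41040 = 2^4 · 2565.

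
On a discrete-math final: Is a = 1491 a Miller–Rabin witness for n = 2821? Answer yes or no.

yes

n − 1 = 2820 = 2^2 · 705, so s = 2 and d = 705.
x_0 = 1491^705 mod 2821 = 2107.
x_0 is neither 1 nor 2820, so continue squaring.
x_1 = 2107^2 mod 2821 = 2016.
Reached i = s−1 = 1 without hitting −1: 1491 is a Miller–Rabin witness and 2821 is composite.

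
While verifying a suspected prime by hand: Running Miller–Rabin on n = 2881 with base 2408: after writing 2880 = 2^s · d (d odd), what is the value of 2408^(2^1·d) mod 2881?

n − 1 = 2880 = 2^6 · 45, so s = 6 and d = 45.
Repeated squaring mod 2881: 2408^1 ≡ 2408, 2408^2 ≡ 1892, 2408^4 ≡ 1462, 2408^8 ≡ 2623, 2408^16 ≡ 301, 2408^32 ≡ 1290.
45 = 32 + 8 + 4 + 1, so 2408^45 ≡ 1290·2623·1462·2408 ≡ 2666 (mod 2881).
x_0 = 2666.
x_1 = 2666^2 mod 2881 = 129.

129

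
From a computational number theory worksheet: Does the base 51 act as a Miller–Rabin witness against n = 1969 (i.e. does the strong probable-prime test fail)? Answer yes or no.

n − 1 = 1968 = 2^4 · 123, so s = 4 and d = 123.
Repeated squaring mod 1969: 51^1 ≡ 51, 51^2 ≡ 632, 51^4 ≡ 1686, 51^8 ≡ 1329, 51^16 ≡ 48, 51^32 ≡ 335, 51^64 ≡ 1961.
123 = 64 + 32 + 16 + 8 + 2 + 1, so 51^123 ≡ 1961·335·48·1329·632·51 ≡ 321 (mod 1969).
x_0 = 51^123 mod 1969 = 321.
x_0 is neither 1 nor 1968, so continue squaring.
x_1 = 321^2 mod 1969 = 653.
x_2 = 653^2 mod 1969 = 1105.
x_3 = 1105^2 mod 1969 = 245.
Reached i = s−1 = 3 without hitting −1: 51 is a Miller–Rabin witness and 1969 is composite.

yes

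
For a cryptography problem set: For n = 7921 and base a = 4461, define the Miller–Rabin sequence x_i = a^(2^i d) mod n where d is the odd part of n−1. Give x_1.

5252

n − 1 = 7920 = 2^4 · 495, so s = 4 and d = 495.
Repeated squaring mod 7921: 4461^1 ≡ 4461, 4461^2 ≡ 2969, 4461^4 ≡ 6809, 4461^8 ≡ 868, 4461^16 ≡ 929, 4461^32 ≡ 7573, 4461^64 ≡ 2289, 4461^128 ≡ 3740, 4461^256 ≡ 7035.
495 = 256 + 128 + 64 + 32 + 8 + 4 + 2 + 1, so 4461^495 ≡ 7035·3740·2289·7573·868·6809·2969·4461 ≡ 1334 (mod 7921).
x_0 = 1334.
x_1 = 1334^2 mod 7921 = 5252.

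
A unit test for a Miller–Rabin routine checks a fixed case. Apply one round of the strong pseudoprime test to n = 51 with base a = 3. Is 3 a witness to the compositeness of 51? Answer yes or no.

n − 1 = 50 = 2^1 · 25, so s = 1 and d = 25.
Repeated squaring mod 51: 3^1 ≡ 3, 3^2 ≡ 9, 3^4 ≡ 30, 3^8 ≡ 33, 3^16 ≡ 18.
25 = 16 + 8 + 1, so 3^25 ≡ 18·33·3 ≡ 48 (mod 51).
x_0 = 3^25 mod 51 = 48.
x_0 ∉ {1, 50} and s = 1, so 3 is a Miller–Rabin witness and 51 is composite.

yes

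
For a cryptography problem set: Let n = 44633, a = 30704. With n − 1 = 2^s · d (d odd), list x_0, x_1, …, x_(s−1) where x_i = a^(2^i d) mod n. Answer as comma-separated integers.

26435, 34977, 44632

n − 1 = 44632 = 2^3 · 5579, so s = 3 and d = 5579.
x_0 = 30704^5579 mod 44633 = 26435.
x_1 = 26435^2 mod 44633 = 34977.
x_2 = 34977^2 mod 44633 = 44632.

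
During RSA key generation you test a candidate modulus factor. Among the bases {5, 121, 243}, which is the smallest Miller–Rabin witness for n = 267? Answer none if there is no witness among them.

5

n − 1 = 266 = 2^1 · 133, so s = 1 and d = 133.
Base 5: x_0 = 5^133 mod 267 = 5. x_0 ∉ {1, 266} and s = 1, so 5 is a Miller–Rabin witness and 267 is composite.
Base 121: x_0 = 121^133 mod 267 = 121. x_0 ∉ {1, 266} and s = 1, so 121 is a Miller–Rabin witness and 267 is composite.
Base 243: x_0 = 243^133 mod 267 = 24. x_0 ∉ {1, 266} and s = 1, so 243 is a Miller–Rabin witness and 267 is composite.
The smallest witness among the given bases is 5.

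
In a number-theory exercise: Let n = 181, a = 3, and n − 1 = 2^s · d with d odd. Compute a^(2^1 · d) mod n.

n − 1 = 180 = 2^2 · 45, so s = 2 and d = 45.
Repeated squaring mod 181: 3^1 ≡ 3, 3^2 ≡ 9, 3^4 ≡ 81, 3^8 ≡ 45, 3^16 ≡ 34, 3^32 ≡ 70.
45 = 32 + 8 + 4 + 1, so 3^45 ≡ 70·45·81·3 ≡ 1 (mod 181).
x_0 = 1.
x_1 = 1^2 mod 181 = 1.

1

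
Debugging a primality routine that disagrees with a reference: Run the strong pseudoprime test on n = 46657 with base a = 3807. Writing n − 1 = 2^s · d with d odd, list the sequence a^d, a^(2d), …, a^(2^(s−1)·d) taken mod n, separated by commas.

n − 1 = 46656 = 2^6 · 729, so s = 6 and d = 729.
x_0 = 3807^729 mod 46657 = 5884.
x_1 = 5884^2 mod 46657 = 1962.
x_2 = 1962^2 mod 46657 = 23570.
x_3 = 23570^2 mod 46657 = 1.
x_4 = 1^2 mod 46657 = 1.
x_5 = 1^2 mod 46657 = 1.

5884, 1962, 23570, 1, 1, 1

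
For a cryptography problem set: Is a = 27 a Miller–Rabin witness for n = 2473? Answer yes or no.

n − 1 = 2472 = 2^3 · 309, so s = 3 and d = 309.
x_0 = 27^309 mod 2473 = 2472.
x_0 = 2472 ≡ −1, so 27 is not a witness.

no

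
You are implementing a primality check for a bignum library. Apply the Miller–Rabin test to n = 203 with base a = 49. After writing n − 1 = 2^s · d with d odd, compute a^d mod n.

112

n − 1 = 202 = 2^1 · 101, so s = 1 and d = 101.
49^101 mod 203 = 112.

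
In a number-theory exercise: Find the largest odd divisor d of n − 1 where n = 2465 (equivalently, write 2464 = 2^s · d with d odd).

Halving: 2464 → 1232 → 616 → 308 → 154 → 77; 77 is odd.
So 2464 = 2^5 · 77.

77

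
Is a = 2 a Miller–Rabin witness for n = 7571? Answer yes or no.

n − 1 = 7570 = 2^1 · 3785, so s = 1 and d = 3785.
Repeated squaring mod 7571: 2^1 ≡ 2, 2^2 ≡ 4, 2^4 ≡ 16, 2^8 ≡ 256, 2^16 ≡ 4968, 2^32 ≡ 7135, 2^64 ≡ 821, 2^128 ≡ 222, 2^256 ≡ 3858, 2^512 ≡ 7149, 2^1024 ≡ 3951, 2^2048 ≡ 6570.
3785 = 2048 + 1024 + 512 + 128 + 64 + 8 + 1, so 2^3785 ≡ 6570·3951·7149·222·821·256·2 ≡ 7377 (mod 7571).
x_0 = 2^3785 mod 7571 = 7377.
x_0 ∉ {1, 7570} and s = 1, so 2 is a Miller–Rabin witness and 7571 is composite.

yes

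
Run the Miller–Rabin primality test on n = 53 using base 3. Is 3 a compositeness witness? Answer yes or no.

n − 1 = 52 = 2^2 · 13, so s = 2 and d = 13.
x_0 = 3^13 mod 53 = 30.
x_0 is neither 1 nor 52, so continue squaring.
x_1 = 30^2 mod 53 = 52.
x_1 ≡ −1, so 3 is not a witness.

no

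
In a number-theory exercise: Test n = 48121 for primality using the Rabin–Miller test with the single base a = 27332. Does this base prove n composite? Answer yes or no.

n − 1 = 48120 = 2^3 · 6015, so s = 3 and d = 6015.
x_0 = 27332^6015 mod 48121 = 48120.
x_0 = 48120 ≡ −1, so 27332 is not a witness.

no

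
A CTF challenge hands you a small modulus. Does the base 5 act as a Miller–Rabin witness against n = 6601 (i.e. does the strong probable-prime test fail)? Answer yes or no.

yes

n − 1 = 6600 = 2^3 · 825, so s = 3 and d = 825.
By repeated squaring, 5^825 ≡ 3863 (mod 6601).
x_0 = 5^825 mod 6601 = 3863.
x_0 is neither 1 nor 6600, so continue squaring.
x_1 = 3863^2 mod 6601 = 4509.
x_2 = 4509^2 mod 6601 = 1.
x_2 = 1 but x_1 ≠ ±1, a nontrivial square root of 1 — 5 is a witness and 6601 is composite.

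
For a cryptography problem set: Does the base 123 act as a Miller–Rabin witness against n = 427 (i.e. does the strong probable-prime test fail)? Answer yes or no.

n − 1 = 426 = 2^1 · 213, so s = 1 and d = 213.
x_0 = 123^213 mod 427 = 1.
x_0 = 1, so 123 is not a witness.

no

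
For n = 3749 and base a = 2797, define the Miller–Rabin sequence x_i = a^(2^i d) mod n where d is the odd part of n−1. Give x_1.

n − 1 = 3748 = 2^2 · 937, so s = 2 and d = 937.
Repeated squaring mod 3749: 2797^1 ≡ 2797, 2797^2 ≡ 2795, 2797^4 ≡ 2858, 2797^8 ≡ 2842, 2797^16 ≡ 1618, 2797^32 ≡ 1122, 2797^64 ≡ 2969, 2797^128 ≡ 1062, 2797^256 ≡ 3144, 2797^512 ≡ 2372.
937 = 512 + 256 + 128 + 32 + 8 + 1, so 2797^937 ≡ 2372·3144·1062·1122·2842·2797 ≡ 1069 (mod 3749).
x_0 = 1069.
x_1 = 1069^2 mod 3749 = 3065.

3065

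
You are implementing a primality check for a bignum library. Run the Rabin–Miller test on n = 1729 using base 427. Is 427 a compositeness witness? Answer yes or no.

n − 1 = 1728 = 2^6 · 27, so s = 6 and d = 27.
x_0 = 427^27 mod 1729 = 343.
x_0 is neither 1 nor 1728, so continue squaring.
x_1 = 343^2 mod 1729 = 77.
x_2 = 77^2 mod 1729 = 742.
x_3 = 742^2 mod 1729 = 742.
x_4 = 742^2 mod 1729 = 742.
x_5 = 742^2 mod 1729 = 742.
Reached i = s−1 = 5 without hitting −1: 427 is a Miller–Rabin witness and 1729 is composite.

yes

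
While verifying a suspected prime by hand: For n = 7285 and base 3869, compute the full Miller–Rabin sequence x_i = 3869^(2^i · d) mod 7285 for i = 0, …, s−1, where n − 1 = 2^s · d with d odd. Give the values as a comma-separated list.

2109, 4031

n − 1 = 7284 = 2^2 · 1821, so s = 2 and d = 1821.
x_0 = 3869^1821 mod 7285 = 2109.
x_1 = 2109^2 mod 7285 = 4031.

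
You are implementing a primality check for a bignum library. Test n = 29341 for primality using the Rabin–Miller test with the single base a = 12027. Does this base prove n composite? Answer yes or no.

no

n − 1 = 29340 = 2^2 · 7335, so s = 2 and d = 7335.
x_0 = 12027^7335 mod 29341 = 15361.
x_0 is neither 1 nor 29340, so continue squaring.
x_1 = 15361^2 mod 29341 = 29340.
x_1 ≡ −1, so 12027 is not a witness.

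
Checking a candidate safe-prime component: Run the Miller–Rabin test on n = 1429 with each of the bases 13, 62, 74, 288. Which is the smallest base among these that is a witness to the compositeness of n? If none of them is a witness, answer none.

n − 1 = 1428 = 2^2 · 357, so s = 2 and d = 357.
Base 13: x_0 = 13^357 mod 1429 = 1428. x_0 = 1428 ≡ −1, so 13 is not a witness.
Base 62: x_0 = 62^357 mod 1429 = 1428. x_0 = 1428 ≡ −1, so 62 is not a witness.
Base 74: x_0 = 74^357 mod 1429 = 1428. x_0 = 1428 ≡ −1, so 74 is not a witness.
Base 288: x_0 = 288^357 mod 1429 = 809. x_0 is neither 1 nor 1428, so continue squaring. x_1 = 809^2 mod 1429 = 1428. x_1 ≡ −1, so 288 is not a witness.
No listed base is a witness for 1429.

none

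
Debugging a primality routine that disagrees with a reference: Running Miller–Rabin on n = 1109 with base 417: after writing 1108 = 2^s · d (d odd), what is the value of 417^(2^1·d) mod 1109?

1108

n − 1 = 1108 = 2^2 · 277, so s = 2 and d = 277.
x_0 = 417^277 mod 1109 = 755.
x_1 = 755^2 mod 1109 = 1108.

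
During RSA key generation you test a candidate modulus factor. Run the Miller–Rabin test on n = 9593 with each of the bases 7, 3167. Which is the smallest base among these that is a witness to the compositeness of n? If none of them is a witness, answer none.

n − 1 = 9592 = 2^3 · 1199, so s = 3 and d = 1199.
Base 7: x_0 = 7^1199 mod 9593 = 2198. x_0 is neither 1 nor 9592, so continue squaring. x_1 = 2198^2 mod 9593 = 5925. x_2 = 5925^2 mod 9593 = 4838. Reached i = s−1 = 2 without hitting −1: 7 is a Miller–Rabin witness and 9593 is composite.
Base 3167: x_0 = 3167^1199 mod 9593 = 6601. x_0 is neither 1 nor 9592, so continue squaring. x_1 = 6601^2 mod 9593 = 1795. x_2 = 1795^2 mod 9593 = 8370. Reached i = s−1 = 2 without hitting −1: 3167 is a Miller–Rabin witness and 9593 is composite.
The smallest witness among the given bases is 7.

7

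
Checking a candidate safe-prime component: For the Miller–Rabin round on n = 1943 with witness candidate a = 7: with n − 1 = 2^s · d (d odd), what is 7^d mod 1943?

1234

n − 1 = 1942 = 2^1 · 971, so s = 1 and d = 971.
Repeated squaring mod 1943: 7^1 ≡ 7, 7^2 ≡ 49, 7^4 ≡ 458, 7^8 ≡ 1863, 7^16 ≡ 571, 7^32 ≡ 1560, 7^64 ≡ 964, 7^128 ≡ 542, 7^256 ≡ 371, 7^512 ≡ 1631.
971 = 512 + 256 + 128 + 64 + 8 + 2 + 1, so 7^971 ≡ 1631·371·542·964·1863·49·7 ≡ 1234 (mod 1943).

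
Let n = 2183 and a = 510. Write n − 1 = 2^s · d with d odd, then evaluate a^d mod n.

467

n − 1 = 2182 = 2^1 · 1091, so s = 1 and d = 1091.
Repeated squaring mod 2183: 510^1 ≡ 510, 510^2 ≡ 323, 510^4 ≡ 1728, 510^8 ≡ 1823, 510^16 ≡ 803, 510^32 ≡ 824, 510^64 ≡ 63, 510^128 ≡ 1786, 510^256 ≡ 433, 510^512 ≡ 1934, 510^1024 ≡ 877.
1091 = 1024 + 64 + 2 + 1, so 510^1091 ≡ 877·63·323·510 ≡ 467 (mod 2183).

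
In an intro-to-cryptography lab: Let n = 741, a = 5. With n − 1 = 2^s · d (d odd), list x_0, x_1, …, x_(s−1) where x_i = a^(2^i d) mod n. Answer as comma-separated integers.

n − 1 = 740 = 2^2 · 185, so s = 2 and d = 185.
x_0 = 5^185 mod 741 = 161.
x_1 = 161^2 mod 741 = 727.

161, 727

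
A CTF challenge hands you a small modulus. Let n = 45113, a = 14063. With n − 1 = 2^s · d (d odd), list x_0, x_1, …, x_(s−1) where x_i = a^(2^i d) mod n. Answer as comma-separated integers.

n − 1 = 45112 = 2^3 · 5639, so s = 3 and d = 5639.
x_0 = 14063^5639 mod 45113 = 28988.
x_1 = 28988^2 mod 45113 = 29406.
x_2 = 29406^2 mod 45113 = 31965.

28988, 29406, 31965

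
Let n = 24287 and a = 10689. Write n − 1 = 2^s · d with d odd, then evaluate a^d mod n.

n − 1 = 24286 = 2^1 · 12143, so s = 1 and d = 12143.
10689^12143 mod 24287 = 7652.

7652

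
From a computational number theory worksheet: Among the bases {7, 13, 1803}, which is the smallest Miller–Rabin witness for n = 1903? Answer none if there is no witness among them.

7

n − 1 = 1902 = 2^1 · 951, so s = 1 and d = 951.
Base 7: x_0 = 7^951 mod 1903 = 1877. x_0 ∉ {1, 1902} and s = 1, so 7 is a Miller–Rabin witness and 1903 is composite.
Base 13: x_0 = 13^951 mod 1903 = 35. x_0 ∉ {1, 1902} and s = 1, so 13 is a Miller–Rabin witness and 1903 is composite.
Base 1803: x_0 = 1803^951 mod 1903 = 483. x_0 ∉ {1, 1902} and s = 1, so 1803 is a Miller–Rabin witness and 1903 is composite.
The smallest witness among the given bases is 7.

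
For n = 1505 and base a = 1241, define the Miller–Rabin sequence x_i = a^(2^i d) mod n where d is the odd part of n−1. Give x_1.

436

n − 1 = 1504 = 2^5 · 47, so s = 5 and d = 47.
x_0 = 1241^47 mod 1505 = 781.
x_1 = 781^2 mod 1505 = 436.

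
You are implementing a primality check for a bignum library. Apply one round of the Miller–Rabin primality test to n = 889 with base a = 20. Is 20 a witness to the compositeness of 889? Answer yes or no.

no

n − 1 = 888 = 2^3 · 111, so s = 3 and d = 111.
x_0 = 20^111 mod 889 = 888.
x_0 = 888 ≡ −1, so 20 is not a witness.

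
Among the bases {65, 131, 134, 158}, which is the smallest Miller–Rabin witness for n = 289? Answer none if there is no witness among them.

n − 1 = 288 = 2^5 · 9, so s = 5 and d = 9.
Base 65: x_0 = 65^9 mod 289 = 224. x_0 is neither 1 nor 288, so continue squaring. x_1 = 224^2 mod 289 = 179. x_2 = 179^2 mod 289 = 251. x_3 = 251^2 mod 289 = 288. x_3 ≡ −1, so 65 is not a witness.
Base 131: x_0 = 131^9 mod 289 = 158. x_0 is neither 1 nor 288, so continue squaring. x_1 = 158^2 mod 289 = 110. x_2 = 110^2 mod 289 = 251. x_3 = 251^2 mod 289 = 288. x_3 ≡ −1, so 131 is not a witness.
Base 134: x_0 = 134^9 mod 289 = 134. x_0 is neither 1 nor 288, so continue squaring. x_1 = 134^2 mod 289 = 38. x_2 = 38^2 mod 289 = 288. x_2 ≡ −1, so 134 is not a witness.
Base 158: x_0 = 158^9 mod 289 = 131. x_0 is neither 1 nor 288, so continue squaring. x_1 = 131^2 mod 289 = 110. x_2 = 110^2 mod 289 = 251. x_3 = 251^2 mod 289 = 288. x_3 ≡ −1, so 158 is not a witness.
No listed base is a witness for 289.

none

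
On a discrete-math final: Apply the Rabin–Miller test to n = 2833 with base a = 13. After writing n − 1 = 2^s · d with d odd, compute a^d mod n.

n − 1 = 2832 = 2^4 · 177, so s = 4 and d = 177.
13^177 mod 2833 = 1278.

1278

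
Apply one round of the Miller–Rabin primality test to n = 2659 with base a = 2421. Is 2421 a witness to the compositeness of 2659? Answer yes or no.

no

n − 1 = 2658 = 2^1 · 1329, so s = 1 and d = 1329.
x_0 = 2421^1329 mod 2659 = 2658.
x_0 = 2658 ≡ −1, so 2421 is not a witness.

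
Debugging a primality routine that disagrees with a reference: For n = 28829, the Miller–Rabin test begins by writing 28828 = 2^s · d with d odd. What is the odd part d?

Halving: 28828 → 14414 → 7207; 7207 is odd.
So 28828 = 2^2 · 7207.

7207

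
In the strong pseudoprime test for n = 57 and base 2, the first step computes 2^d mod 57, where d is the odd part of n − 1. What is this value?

14

n − 1 = 56 = 2^3 · 7, so s = 3 and d = 7.
2^7 mod 57 = 14.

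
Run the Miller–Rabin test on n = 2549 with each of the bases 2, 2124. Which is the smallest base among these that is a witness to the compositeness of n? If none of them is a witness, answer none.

none

n − 1 = 2548 = 2^2 · 637, so s = 2 and d = 637.
Base 2: x_0 = 2^637 mod 2549 = 357. x_0 is neither 1 nor 2548, so continue squaring. x_1 = 357^2 mod 2549 = 2548. x_1 ≡ −1, so 2 is not a witness.
Base 2124: x_0 = 2124^637 mod 2549 = 1. x_0 = 1, so 2124 is not a witness.
No listed base is a witness for 2549.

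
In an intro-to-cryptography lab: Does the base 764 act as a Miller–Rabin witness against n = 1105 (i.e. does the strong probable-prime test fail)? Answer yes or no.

no

n − 1 = 1104 = 2^4 · 69, so s = 4 and d = 69.
x_0 = 764^69 mod 1105 = 1104.
x_0 = 1104 ≡ −1, so 764 is not a witness.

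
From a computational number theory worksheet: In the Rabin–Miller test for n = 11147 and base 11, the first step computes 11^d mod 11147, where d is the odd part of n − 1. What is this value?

n − 1 = 11146 = 2^1 · 5573, so s = 1 and d = 5573.
Repeated squaring mod 11147: 11^1 ≡ 11, 11^2 ≡ 121, 11^4 ≡ 3494, 11^8 ≡ 2071, 11^16 ≡ 8593, 11^32 ≡ 1921, 11^64 ≡ 584, 11^128 ≡ 6646, 11^256 ≡ 4902, 11^512 ≡ 7819, 11^1024 ≡ 6613, 11^2048 ≡ 2088, 11^4096 ≡ 1267.
5573 = 4096 + 1024 + 256 + 128 + 64 + 4 + 1, so 11^5573 ≡ 1267·6613·4902·6646·584·3494·11 ≡ 4816 (mod 11147).

4816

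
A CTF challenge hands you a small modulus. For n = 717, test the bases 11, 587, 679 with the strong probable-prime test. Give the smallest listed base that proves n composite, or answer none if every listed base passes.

n − 1 = 716 = 2^2 · 179, so s = 2 and d = 179.
Base 11: x_0 = 11^179 mod 717 = 527. x_0 is neither 1 nor 716, so continue squaring. x_1 = 527^2 mod 717 = 250. Reached i = s−1 = 1 without hitting −1: 11 is a Miller–Rabin witness and 717 is composite.
Base 587: x_0 = 587^179 mod 717 = 161. x_0 is neither 1 nor 716, so continue squaring. x_1 = 161^2 mod 717 = 109. Reached i = s−1 = 1 without hitting −1: 587 is a Miller–Rabin witness and 717 is composite.
Base 679: x_0 = 679^179 mod 717 = 100. x_0 is neither 1 nor 716, so continue squaring. x_1 = 100^2 mod 717 = 679. Reached i = s−1 = 1 without hitting −1: 679 is a Miller–Rabin witness and 717 is composite.
The smallest witness among the given bases is 11.

11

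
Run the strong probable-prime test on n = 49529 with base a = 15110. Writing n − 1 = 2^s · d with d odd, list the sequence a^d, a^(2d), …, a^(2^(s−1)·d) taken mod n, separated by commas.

49528, 1, 1

n − 1 = 49528 = 2^3 · 6191, so s = 3 and d = 6191.
x_0 = 15110^6191 mod 49529 = 49528.
x_1 = 49528^2 mod 49529 = 1.
x_2 = 1^2 mod 49529 = 1.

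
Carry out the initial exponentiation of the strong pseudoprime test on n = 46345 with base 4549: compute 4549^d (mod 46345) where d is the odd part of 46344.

n − 1 = 46344 = 2^3 · 5793, so s = 3 and d = 5793.
By repeated squaring, 4549^5793 ≡ 7734 (mod 46345).

7734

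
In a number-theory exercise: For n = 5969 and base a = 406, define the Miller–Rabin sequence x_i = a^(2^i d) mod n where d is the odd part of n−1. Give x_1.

n − 1 = 5968 = 2^4 · 373, so s = 4 and d = 373.
x_0 = 406^373 mod 5969 = 1470.
x_1 = 1470^2 mod 5969 = 122.

122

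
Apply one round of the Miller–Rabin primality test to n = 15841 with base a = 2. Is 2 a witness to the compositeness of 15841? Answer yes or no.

n − 1 = 15840 = 2^5 · 495, so s = 5 and d = 495.
x_0 = 2^495 mod 15841 = 1.
x_0 = 1, so 2 is not a witness.

no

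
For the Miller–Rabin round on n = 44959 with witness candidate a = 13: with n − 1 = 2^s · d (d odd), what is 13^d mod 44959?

n − 1 = 44958 = 2^1 · 22479, so s = 1 and d = 22479.
13^22479 mod 44959 = 44958.

44958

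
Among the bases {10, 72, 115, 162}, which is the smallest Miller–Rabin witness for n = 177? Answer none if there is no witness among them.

10

n − 1 = 176 = 2^4 · 11, so s = 4 and d = 11.
Base 10: x_0 = 10^11 mod 177 = 73. x_0 is neither 1 nor 176, so continue squaring. x_1 = 73^2 mod 177 = 19. x_2 = 19^2 mod 177 = 7. x_3 = 7^2 mod 177 = 49. Reached i = s−1 = 3 without hitting −1: 10 is a Miller–Rabin witness and 177 is composite.
Base 72: x_0 = 72^11 mod 177 = 114. x_0 is neither 1 nor 176, so continue squaring. x_1 = 114^2 mod 177 = 75. x_2 = 75^2 mod 177 = 138. x_3 = 138^2 mod 177 = 105. Reached i = s−1 = 3 without hitting −1: 72 is a Miller–Rabin witness and 177 is composite.
Base 115: x_0 = 115^11 mod 177 = 148. x_0 is neither 1 nor 176, so continue squaring. x_1 = 148^2 mod 177 = 133. x_2 = 133^2 mod 177 = 166. x_3 = 166^2 mod 177 = 121. Reached i = s−1 = 3 without hitting −1: 115 is a Miller–Rabin witness and 177 is composite.
Base 162: x_0 = 162^11 mod 177 = 69. x_0 is neither 1 nor 176, so continue squaring. x_1 = 69^2 mod 177 = 159. x_2 = 159^2 mod 177 = 147. x_3 = 147^2 mod 177 = 15. Reached i = s−1 = 3 without hitting −1: 162 is a Miller–Rabin witness and 177 is composite.
The smallest witness among the given bases is 10.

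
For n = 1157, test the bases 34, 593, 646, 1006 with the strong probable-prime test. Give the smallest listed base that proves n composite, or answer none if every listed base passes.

593

n − 1 = 1156 = 2^2 · 289, so s = 2 and d = 289.
Base 34: x_0 = 34^289 mod 1157 = 34. x_0 is neither 1 nor 1156, so continue squaring. x_1 = 34^2 mod 1157 = 1156. x_1 ≡ −1, so 34 is not a witness.
Base 593: x_0 = 593^289 mod 1157 = 944. x_0 is neither 1 nor 1156, so continue squaring. x_1 = 944^2 mod 1157 = 246. Reached i = s−1 = 1 without hitting −1: 593 is a Miller–Rabin witness and 1157 is composite.
Base 646: x_0 = 646^289 mod 1157 = 451. x_0 is neither 1 nor 1156, so continue squaring. x_1 = 451^2 mod 1157 = 926. Reached i = s−1 = 1 without hitting −1: 646 is a Miller–Rabin witness and 1157 is composite.
Base 1006: x_0 = 1006^289 mod 1157 = 681. x_0 is neither 1 nor 1156, so continue squaring. x_1 = 681^2 mod 1157 = 961. Reached i = s−1 = 1 without hitting −1: 1006 is a Miller–Rabin witness and 1157 is composite.
The smallest witness among the given bases is 593.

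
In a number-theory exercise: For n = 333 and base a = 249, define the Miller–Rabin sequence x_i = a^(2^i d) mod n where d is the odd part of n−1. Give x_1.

n − 1 = 332 = 2^2 · 83, so s = 2 and d = 83.
Repeated squaring mod 333: 249^1 ≡ 249, 249^2 ≡ 63, 249^4 ≡ 306, 249^8 ≡ 63, 249^16 ≡ 306, 249^32 ≡ 63, 249^64 ≡ 306.
83 = 64 + 16 + 2 + 1, so 249^83 ≡ 306·306·63·249 ≡ 270 (mod 333).
x_0 = 270.
x_1 = 270^2 mod 333 = 306.

306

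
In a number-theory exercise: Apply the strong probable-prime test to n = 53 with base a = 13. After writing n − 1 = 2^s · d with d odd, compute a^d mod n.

n − 1 = 52 = 2^2 · 13, so s = 2 and d = 13.
Repeated squaring mod 53: 13^1 ≡ 13, 13^2 ≡ 10, 13^4 ≡ 47, 13^8 ≡ 36.
13 = 8 + 4 + 1, so 13^13 ≡ 36·47·13 ≡ 1 (mod 53).

1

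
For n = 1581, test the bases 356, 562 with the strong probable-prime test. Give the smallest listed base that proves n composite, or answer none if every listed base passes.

n − 1 = 1580 = 2^2 · 395, so s = 2 and d = 395.
Base 356: x_0 = 356^395 mod 1581 = 1580. x_0 = 1580 ≡ −1, so 356 is not a witness.
Base 562: x_0 = 562^395 mod 1581 = 1. x_0 = 1, so 562 is not a witness.
No listed base is a witness for 1581.

none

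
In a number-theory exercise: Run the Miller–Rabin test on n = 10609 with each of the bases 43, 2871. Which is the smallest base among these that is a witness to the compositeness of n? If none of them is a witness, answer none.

n − 1 = 10608 = 2^4 · 663, so s = 4 and d = 663.
Base 43: x_0 = 43^663 mod 10609 = 10608. x_0 = 10608 ≡ −1, so 43 is not a witness.
Base 2871: x_0 = 2871^663 mod 10609 = 1029. x_0 is neither 1 nor 10608, so continue squaring. x_1 = 1029^2 mod 10609 = 8550. x_2 = 8550^2 mod 10609 = 6490. x_3 = 6490^2 mod 10609 = 2370. Reached i = s−1 = 3 without hitting −1: 2871 is a Miller–Rabin witness and 10609 is composite.
The smallest witness among the given bases is 2871.

2871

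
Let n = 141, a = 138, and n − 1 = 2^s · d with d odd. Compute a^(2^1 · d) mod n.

3

n − 1 = 140 = 2^2 · 35, so s = 2 and d = 35.
x_0 = 138^35 mod 141 = 129.
x_1 = 129^2 mod 141 = 3.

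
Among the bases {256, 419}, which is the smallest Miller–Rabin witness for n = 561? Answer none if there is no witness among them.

419

n − 1 = 560 = 2^4 · 35, so s = 4 and d = 35.
Base 256: x_0 = 256^35 mod 561 = 1. x_0 = 1, so 256 is not a witness.
Base 419: x_0 = 419^35 mod 561 = 56. x_0 is neither 1 nor 560, so continue squaring. x_1 = 56^2 mod 561 = 331. x_2 = 331^2 mod 561 = 166. x_3 = 166^2 mod 561 = 67. Reached i = s−1 = 3 without hitting −1: 419 is a Miller–Rabin witness and 561 is composite.
The smallest witness among the given bases is 419.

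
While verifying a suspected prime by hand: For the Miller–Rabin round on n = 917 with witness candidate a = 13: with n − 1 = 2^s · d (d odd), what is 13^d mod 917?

811

n − 1 = 916 = 2^2 · 229, so s = 2 and d = 229.
13^229 mod 917 = 811.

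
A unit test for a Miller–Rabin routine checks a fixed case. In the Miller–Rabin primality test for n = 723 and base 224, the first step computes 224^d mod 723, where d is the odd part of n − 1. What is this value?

17

n − 1 = 722 = 2^1 · 361, so s = 1 and d = 361.
Repeated squaring mod 723: 224^1 ≡ 224, 224^2 ≡ 289, 224^4 ≡ 376, 224^8 ≡ 391, 224^16 ≡ 328, 224^32 ≡ 580, 224^64 ≡ 205, 224^128 ≡ 91, 224^256 ≡ 328.
361 = 256 + 64 + 32 + 8 + 1, so 224^361 ≡ 328·205·580·391·224 ≡ 17 (mod 723).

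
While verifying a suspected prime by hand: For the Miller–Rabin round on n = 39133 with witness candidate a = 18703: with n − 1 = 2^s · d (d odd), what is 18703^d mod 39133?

n − 1 = 39132 = 2^2 · 9783, so s = 2 and d = 9783.
Repeated squaring mod 39133: 18703^1 ≡ 18703, 18703^2 ≡ 31455, 18703^4 ≡ 17386, 18703^8 ≡ 9704, 18703^16 ≡ 13618, 18703^32 ≡ 37770, 18703^64 ≡ 18518, 18703^128 ≡ 32978, 18703^256 ≡ 3281, 18703^512 ≡ 3386, 18703^1024 ≡ 38160, 18703^2048 ≡ 7537, 18703^4096 ≡ 24386, 18703^8192 ≡ 11928.
9783 = 8192 + 1024 + 512 + 32 + 16 + 4 + 2 + 1, so 18703^9783 ≡ 11928·38160·3386·37770·13618·17386·31455·18703 ≡ 39132 (mod 39133).

39132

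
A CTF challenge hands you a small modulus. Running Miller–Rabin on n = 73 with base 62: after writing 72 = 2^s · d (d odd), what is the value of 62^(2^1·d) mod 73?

46

n − 1 = 72 = 2^3 · 9, so s = 3 and d = 9.
x_0 = 62^9 mod 73 = 51.
x_1 = 51^2 mod 73 = 46.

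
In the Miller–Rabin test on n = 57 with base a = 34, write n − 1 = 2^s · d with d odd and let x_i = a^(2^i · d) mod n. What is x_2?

4

n − 1 = 56 = 2^3 · 7, so s = 3 and d = 7.
Repeated squaring mod 57: 34^1 ≡ 34, 34^2 ≡ 16, 34^4 ≡ 28.
7 = 4 + 2 + 1, so 34^7 ≡ 28·16·34 ≡ 13 (mod 57).
x_0 = 13.
x_1 = 13^2 mod 57 = 55.
x_2 = 55^2 mod 57 = 4.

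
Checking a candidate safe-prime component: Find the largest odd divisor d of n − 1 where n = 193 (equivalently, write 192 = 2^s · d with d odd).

Halving: 192 → 96 → 48 → 24 → 12 → 6 → 3; 3 is odd.
So 192 = 2^6 · 3.

3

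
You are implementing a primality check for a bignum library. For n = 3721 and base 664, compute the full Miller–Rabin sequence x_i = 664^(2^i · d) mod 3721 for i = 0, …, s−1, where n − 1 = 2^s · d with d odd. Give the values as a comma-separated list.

n − 1 = 3720 = 2^3 · 465, so s = 3 and d = 465.
x_0 = 664^465 mod 3721 = 3305.
x_1 = 3305^2 mod 3721 = 1890.
x_2 = 1890^2 mod 3721 = 3661.

3305, 1890, 3661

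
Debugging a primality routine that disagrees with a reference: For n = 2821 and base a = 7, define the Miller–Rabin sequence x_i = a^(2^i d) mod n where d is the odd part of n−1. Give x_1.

n − 1 = 2820 = 2^2 · 705, so s = 2 and d = 705.
x_0 = 7^705 mod 2821 = 931.
x_1 = 931^2 mod 2821 = 714.

714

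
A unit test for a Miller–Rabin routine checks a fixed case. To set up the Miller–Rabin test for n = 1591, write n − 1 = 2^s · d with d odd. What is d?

Halving: 1590 → 795; 795 is odd.
So 1590 = 2^1 · 795.

795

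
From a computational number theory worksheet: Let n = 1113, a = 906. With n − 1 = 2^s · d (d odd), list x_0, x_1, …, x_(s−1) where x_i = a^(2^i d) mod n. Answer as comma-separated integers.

402, 219, 102

n − 1 = 1112 = 2^3 · 139, so s = 3 and d = 139.
x_0 = 906^139 mod 1113 = 402.
x_1 = 402^2 mod 1113 = 219.
x_2 = 219^2 mod 1113 = 102.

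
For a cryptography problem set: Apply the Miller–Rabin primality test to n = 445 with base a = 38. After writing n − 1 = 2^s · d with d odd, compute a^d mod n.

n − 1 = 444 = 2^2 · 111, so s = 2 and d = 111.
38^111 mod 445 = 132.

132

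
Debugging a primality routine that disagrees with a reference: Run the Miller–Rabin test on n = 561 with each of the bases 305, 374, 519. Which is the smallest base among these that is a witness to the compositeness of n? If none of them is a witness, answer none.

n − 1 = 560 = 2^4 · 35, so s = 4 and d = 35.
Base 305: x_0 = 305^35 mod 561 = 560. x_0 = 560 ≡ −1, so 305 is not a witness.
Base 374: x_0 = 374^35 mod 561 = 374. x_0 is neither 1 nor 560, so continue squaring. x_1 = 374^2 mod 561 = 187. x_2 = 187^2 mod 561 = 187. x_3 = 187^2 mod 561 = 187. Reached i = s−1 = 3 without hitting −1: 374 is a Miller–Rabin witness and 561 is composite.
Base 519: x_0 = 519^35 mod 561 = 219. x_0 is neither 1 nor 560, so continue squaring. x_1 = 219^2 mod 561 = 276. x_2 = 276^2 mod 561 = 441. x_3 = 441^2 mod 561 = 375. Reached i = s−1 = 3 without hitting −1: 519 is a Miller–Rabin witness and 561 is composite.
The smallest witness among the given bases is 374.

374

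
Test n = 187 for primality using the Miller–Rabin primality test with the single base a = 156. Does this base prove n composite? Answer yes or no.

yes

n − 1 = 186 = 2^1 · 93, so s = 1 and d = 93.
x_0 = 156^93 mod 187 = 63.
x_0 ∉ {1, 186} and s = 1, so 156 is a Miller–Rabin witness and 187 is composite.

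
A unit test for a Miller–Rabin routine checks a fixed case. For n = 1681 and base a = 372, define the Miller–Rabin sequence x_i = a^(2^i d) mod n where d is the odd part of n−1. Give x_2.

n − 1 = 1680 = 2^4 · 105, so s = 4 and d = 105.
x_0 = 372^105 mod 1681 = 413.
x_1 = 413^2 mod 1681 = 788.
x_2 = 788^2 mod 1681 = 655.

655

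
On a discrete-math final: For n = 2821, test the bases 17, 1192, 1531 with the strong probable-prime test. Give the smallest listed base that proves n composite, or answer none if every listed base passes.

n − 1 = 2820 = 2^2 · 705, so s = 2 and d = 705.
Base 17: x_0 = 17^705 mod 2821 = 2820. x_0 = 2820 ≡ −1, so 17 is not a witness.
Base 1192: x_0 = 1192^705 mod 2821 = 1. x_0 = 1, so 1192 is not a witness.
Base 1531: x_0 = 1531^705 mod 2821 = 2820. x_0 = 2820 ≡ −1, so 1531 is not a witness.
No listed base is a witness for 2821.

none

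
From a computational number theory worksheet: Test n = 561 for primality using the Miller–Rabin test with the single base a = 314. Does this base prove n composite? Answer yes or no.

yes

n − 1 = 560 = 2^4 · 35, so s = 4 and d = 35.
x_0 = 314^35 mod 561 = 461.
x_0 is neither 1 nor 560, so continue squaring.
x_1 = 461^2 mod 561 = 463.
x_2 = 463^2 mod 561 = 67.
x_3 = 67^2 mod 561 = 1.
x_3 = 1 but x_2 ≠ ±1, a nontrivial square root of 1 — 314 is a witness and 561 is composite.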